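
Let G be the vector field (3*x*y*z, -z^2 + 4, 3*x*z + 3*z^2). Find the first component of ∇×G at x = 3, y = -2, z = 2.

4

(∇×G)_1 = ∂G₃/∂y − ∂G₂/∂z
= 0 − (-2*z)
= 2*z
At (3, -2, 2): 4.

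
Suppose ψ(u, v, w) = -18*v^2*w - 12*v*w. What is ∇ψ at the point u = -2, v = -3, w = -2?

(0, -192, -126)

∂ψ/∂u = 0
∂ψ/∂v = -36*v*w - 12*w
∂ψ/∂w = -18*v^2 - 12*v
∇ψ = (0, -36*v*w - 12*w, -18*v^2 - 12*v)
At (-2, -3, -2): (0, -192, -126).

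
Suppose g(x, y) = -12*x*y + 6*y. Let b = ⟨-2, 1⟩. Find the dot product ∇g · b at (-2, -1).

6

∂g/∂x = -12*y
∂g/∂y = -12*x + 6
∇g at (-2, -1) = (12, 30)
∇g · b = (12)(-2) + (30)(1) = 6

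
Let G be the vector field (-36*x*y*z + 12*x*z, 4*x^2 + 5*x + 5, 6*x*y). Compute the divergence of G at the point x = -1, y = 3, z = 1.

-96

∂G₁/∂x = -36*y*z + 12*z
∂G₂/∂y = 0
∂G₃/∂z = 0
∇·G = -36*y*z + 12*z
At (-1, 3, 1): -96.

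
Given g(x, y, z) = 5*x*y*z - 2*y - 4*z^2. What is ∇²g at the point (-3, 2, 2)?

-8

∂²g/∂x² = 0
∂²g/∂y² = 0
∂²g/∂z² = -8
∇²g = -8
At (-3, 2, 2): -8.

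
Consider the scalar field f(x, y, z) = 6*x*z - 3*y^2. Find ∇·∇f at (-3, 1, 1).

-6

∂²f/∂x² = 0
∂²f/∂y² = -6
∂²f/∂z² = 0
∇²f = -6
At (-3, 1, 1): -6.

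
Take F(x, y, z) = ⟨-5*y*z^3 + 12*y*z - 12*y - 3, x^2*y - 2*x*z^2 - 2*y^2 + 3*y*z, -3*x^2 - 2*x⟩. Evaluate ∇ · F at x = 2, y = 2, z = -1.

-7

∂F₁/∂x = 0
∂F₂/∂y = x^2 - 4*y + 3*z
∂F₃/∂z = 0
∇·F = x^2 - 4*y + 3*z
At (2, 2, -1): -7.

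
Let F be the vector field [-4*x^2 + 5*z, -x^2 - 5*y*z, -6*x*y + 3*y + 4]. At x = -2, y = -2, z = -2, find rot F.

(∇×F)₁ = ∂F₃/∂y − ∂F₂/∂z = -6*x + 5*y + 3
(∇×F)₂ = ∂F₁/∂z − ∂F₃/∂x = 6*y + 5
(∇×F)₃ = ∂F₂/∂x − ∂F₁/∂y = -2*x
∇×F = (-6*x + 5*y + 3, 6*y + 5, -2*x)
At (-2, -2, -2): (5, -7, 4).

(5, -7, 4)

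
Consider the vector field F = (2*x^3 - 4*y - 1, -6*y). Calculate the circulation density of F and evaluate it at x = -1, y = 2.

4

∂F₂/∂x = 0
∂F₁/∂y = -4
Scalar curl = 4
At (-1, 2): 4.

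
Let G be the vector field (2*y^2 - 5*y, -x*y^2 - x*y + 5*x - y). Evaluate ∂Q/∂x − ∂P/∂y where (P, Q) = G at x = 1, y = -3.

16

∂G₂/∂x = -y^2 - y + 5
∂G₁/∂y = 4*y - 5
Scalar curl = -y^2 - 5*y + 10
At (1, -3): 16.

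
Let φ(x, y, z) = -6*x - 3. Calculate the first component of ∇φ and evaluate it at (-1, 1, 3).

-6

(∇φ)_1 = ∂φ/∂x = -6
At (-1, 1, 3): -6.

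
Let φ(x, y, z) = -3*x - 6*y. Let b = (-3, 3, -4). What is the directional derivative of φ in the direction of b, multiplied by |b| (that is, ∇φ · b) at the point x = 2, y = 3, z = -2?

∂φ/∂x = -3
∂φ/∂y = -6
∂φ/∂z = 0
∇φ at (2, 3, -2) = (-3, -6, 0)
∇φ · b = (-3)(-3) + (-6)(3) + (0)(-4) = -9

-9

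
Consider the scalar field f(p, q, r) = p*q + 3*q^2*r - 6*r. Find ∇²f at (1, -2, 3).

18

∂²f/∂p² = 0
∂²f/∂q² = 6*r
∂²f/∂r² = 0
∇²f = 6*r
At (1, -2, 3): 18.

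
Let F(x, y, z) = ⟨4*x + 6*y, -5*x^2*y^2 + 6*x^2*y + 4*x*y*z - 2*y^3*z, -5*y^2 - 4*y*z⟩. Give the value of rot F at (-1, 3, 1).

(∇×F)₁ = ∂F₃/∂y − ∂F₂/∂z = -4*x*y + 2*y^3 - 10*y - 4*z
(∇×F)₂ = ∂F₁/∂z − ∂F₃/∂x = 0
(∇×F)₃ = ∂F₂/∂x − ∂F₁/∂y = -10*x*y^2 + 12*x*y + 4*y*z - 6
∇×F = (-4*x*y + 2*y^3 - 10*y - 4*z, 0, -10*x*y^2 + 12*x*y + 4*y*z - 6)
At (-1, 3, 1): (32, 0, 60).

(32, 0, 60)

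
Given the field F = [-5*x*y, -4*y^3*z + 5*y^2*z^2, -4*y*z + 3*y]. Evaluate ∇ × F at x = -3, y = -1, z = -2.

(27, 0, -15)

(∇×F)₁ = ∂F₃/∂y − ∂F₂/∂z = 4*y^3 - 10*y^2*z - 4*z + 3
(∇×F)₂ = ∂F₁/∂z − ∂F₃/∂x = 0
(∇×F)₃ = ∂F₂/∂x − ∂F₁/∂y = 5*x
∇×F = (4*y^3 - 10*y^2*z - 4*z + 3, 0, 5*x)
At (-3, -1, -2): (27, 0, -15).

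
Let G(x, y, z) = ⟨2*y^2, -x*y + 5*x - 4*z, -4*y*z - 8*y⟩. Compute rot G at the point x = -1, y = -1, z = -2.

(∇×G)₁ = ∂G₃/∂y − ∂G₂/∂z = -4*z - 4
(∇×G)₂ = ∂G₁/∂z − ∂G₃/∂x = 0
(∇×G)₃ = ∂G₂/∂x − ∂G₁/∂y = -5*y + 5
∇×G = (-4*z - 4, 0, -5*y + 5)
At (-1, -1, -2): (4, 0, 10).

(4, 0, 10)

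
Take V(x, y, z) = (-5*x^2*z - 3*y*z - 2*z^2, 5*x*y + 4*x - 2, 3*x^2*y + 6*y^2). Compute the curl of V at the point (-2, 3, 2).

(48, -1, 25)

(∇×V)₁ = ∂V₃/∂y − ∂V₂/∂z = 3*x^2 + 12*y
(∇×V)₂ = ∂V₁/∂z − ∂V₃/∂x = -5*x^2 - 6*x*y - 3*y - 4*z
(∇×V)₃ = ∂V₂/∂x − ∂V₁/∂y = 5*y + 3*z + 4
∇×V = (3*x^2 + 12*y, -5*x^2 - 6*x*y - 3*y - 4*z, 5*y + 3*z + 4)
At (-2, 3, 2): (48, -1, 25).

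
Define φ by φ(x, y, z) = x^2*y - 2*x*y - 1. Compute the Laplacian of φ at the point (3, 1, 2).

∂²φ/∂x² = 2*y
∂²φ/∂y² = 0
∂²φ/∂z² = 0
∇²φ = 2*y
At (3, 1, 2): 2.

2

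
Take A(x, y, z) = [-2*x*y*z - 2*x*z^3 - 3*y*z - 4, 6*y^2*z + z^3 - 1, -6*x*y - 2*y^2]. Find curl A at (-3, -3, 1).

(-27, -9, -3)

(∇×A)₁ = ∂A₃/∂y − ∂A₂/∂z = -6*x - 6*y^2 - 4*y - 3*z^2
(∇×A)₂ = ∂A₁/∂z − ∂A₃/∂x = -2*x*y - 6*x*z^2 + 3*y
(∇×A)₃ = ∂A₂/∂x − ∂A₁/∂y = 2*x*z + 3*z
∇×A = (-6*x - 6*y^2 - 4*y - 3*z^2, -2*x*y - 6*x*z^2 + 3*y, 2*x*z + 3*z)
At (-3, -3, 1): (-27, -9, -3).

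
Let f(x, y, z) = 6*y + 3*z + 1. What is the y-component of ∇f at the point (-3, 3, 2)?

(∇f)_2 = ∂f/∂y = 6
At (-3, 3, 2): 6.

6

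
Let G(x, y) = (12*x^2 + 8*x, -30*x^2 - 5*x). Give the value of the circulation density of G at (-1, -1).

55

∂G₂/∂x = -60*x - 5
∂G₁/∂y = 0
Scalar curl = -60*x - 5
At (-1, -1): 55.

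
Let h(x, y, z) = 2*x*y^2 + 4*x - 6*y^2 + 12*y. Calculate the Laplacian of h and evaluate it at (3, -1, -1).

∂²h/∂x² = 0
∂²h/∂y² = 4*(x - 3)
∂²h/∂z² = 0
∇²h = 4*x - 12
At (3, -1, -1): 0.

0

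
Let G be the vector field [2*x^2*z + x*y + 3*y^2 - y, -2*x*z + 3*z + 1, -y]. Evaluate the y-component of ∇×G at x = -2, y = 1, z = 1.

8

(∇×G)_2 = ∂G₁/∂z − ∂G₃/∂x
= 2*x^2 − (0)
= 2*x^2
At (-2, 1, 1): 8.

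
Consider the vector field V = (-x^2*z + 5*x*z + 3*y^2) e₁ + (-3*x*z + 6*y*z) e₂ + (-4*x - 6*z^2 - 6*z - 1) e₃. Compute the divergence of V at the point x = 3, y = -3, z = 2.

∂V₁/∂x = -2*x*z + 5*z
∂V₂/∂y = 6*z
∂V₃/∂z = -12*z - 6
∇·V = -2*x*z - z - 6
At (3, -3, 2): -20.

-20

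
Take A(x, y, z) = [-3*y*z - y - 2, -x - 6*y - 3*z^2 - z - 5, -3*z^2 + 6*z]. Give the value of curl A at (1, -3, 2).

(∇×A)₁ = ∂A₃/∂y − ∂A₂/∂z = 6*z + 1
(∇×A)₂ = ∂A₁/∂z − ∂A₃/∂x = -3*y
(∇×A)₃ = ∂A₂/∂x − ∂A₁/∂y = 3*z
∇×A = (6*z + 1, -3*y, 3*z)
At (1, -3, 2): (13, 9, 6).

(13, 9, 6)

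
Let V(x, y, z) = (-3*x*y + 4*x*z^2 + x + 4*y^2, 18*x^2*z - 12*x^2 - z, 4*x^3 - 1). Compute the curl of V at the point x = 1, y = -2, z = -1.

(-17, -20, -41)

(∇×V)₁ = ∂V₃/∂y − ∂V₂/∂z = -18*x^2 + 1
(∇×V)₂ = ∂V₁/∂z − ∂V₃/∂x = -12*x^2 + 8*x*z
(∇×V)₃ = ∂V₂/∂x − ∂V₁/∂y = 36*x*z - 21*x - 8*y
∇×V = (-18*x^2 + 1, -12*x^2 + 8*x*z, 36*x*z - 21*x - 8*y)
At (1, -2, -1): (-17, -20, -41).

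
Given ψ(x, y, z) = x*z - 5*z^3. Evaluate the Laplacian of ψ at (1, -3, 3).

-90

∂²ψ/∂x² = 0
∂²ψ/∂y² = 0
∂²ψ/∂z² = -30*z
∇²ψ = -30*z
At (1, -3, 3): -90.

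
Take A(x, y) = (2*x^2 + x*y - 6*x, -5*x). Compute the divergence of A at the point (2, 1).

3

∂A₁/∂x = 4*x + y - 6
∂A₂/∂y = 0
∇·A = 4*x + y - 6
At (2, 1): 3.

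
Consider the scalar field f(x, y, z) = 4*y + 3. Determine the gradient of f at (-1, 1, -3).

∂f/∂x = 0
∂f/∂y = 4
∂f/∂z = 0
∇f = (0, 4, 0)
At (-1, 1, -3): (0, 4, 0).

(0, 4, 0)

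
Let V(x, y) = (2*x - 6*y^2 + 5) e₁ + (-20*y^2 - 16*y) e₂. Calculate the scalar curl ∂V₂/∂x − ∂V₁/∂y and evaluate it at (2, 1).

12

∂V₂/∂x = 0
∂V₁/∂y = -12*y
Scalar curl = 12*y
At (2, 1): 12.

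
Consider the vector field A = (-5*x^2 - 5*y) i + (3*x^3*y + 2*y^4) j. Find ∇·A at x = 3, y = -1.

43

∂A₁/∂x = -10*x
∂A₂/∂y = 3*x^3 + 8*y^3
∇·A = 3*x^3 - 10*x + 8*y^3
At (3, -1): 43.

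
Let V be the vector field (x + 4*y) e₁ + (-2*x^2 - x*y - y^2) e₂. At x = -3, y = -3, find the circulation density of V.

∂V₂/∂x = -4*x - y
∂V₁/∂y = 4
Scalar curl = -4*x - y - 4
At (-3, -3): 11.

11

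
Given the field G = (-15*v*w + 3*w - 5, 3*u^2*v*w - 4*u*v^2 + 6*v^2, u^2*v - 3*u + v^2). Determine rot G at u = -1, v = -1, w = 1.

(2, 19, 17)

(∇×G)₁ = ∂G₃/∂v − ∂G₂/∂w = -3*u^2*v + u^2 + 2*v
(∇×G)₂ = ∂G₁/∂w − ∂G₃/∂u = -2*u*v - 15*v + 6
(∇×G)₃ = ∂G₂/∂u − ∂G₁/∂v = 6*u*v*w - 4*v^2 + 15*w
∇×G = (-3*u^2*v + u^2 + 2*v, -2*u*v - 15*v + 6, 6*u*v*w - 4*v^2 + 15*w)
At (-1, -1, 1): (2, 19, 17).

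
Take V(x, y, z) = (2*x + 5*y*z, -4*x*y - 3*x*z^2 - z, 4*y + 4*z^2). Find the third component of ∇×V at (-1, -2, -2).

6

(∇×V)_3 = ∂V₂/∂x − ∂V₁/∂y
= -4*y - 3*z^2 − (5*z)
= -4*y - 3*z^2 - 5*z
At (-1, -2, -2): 6.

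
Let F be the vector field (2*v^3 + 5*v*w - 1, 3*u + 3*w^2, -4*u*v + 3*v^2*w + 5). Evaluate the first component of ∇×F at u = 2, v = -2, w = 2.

(∇×F)_1 = ∂F₃/∂v − ∂F₂/∂w
= -4*u + 6*v*w − (6*w)
= -4*u + 6*v*w - 6*w
At (2, -2, 2): -44.

-44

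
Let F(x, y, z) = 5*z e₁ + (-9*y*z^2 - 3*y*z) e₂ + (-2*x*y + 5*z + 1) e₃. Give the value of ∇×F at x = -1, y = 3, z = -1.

(-43, 11, 0)

(∇×F)₁ = ∂F₃/∂y − ∂F₂/∂z = -2*x + 18*y*z + 3*y
(∇×F)₂ = ∂F₁/∂z − ∂F₃/∂x = 2*y + 5
(∇×F)₃ = ∂F₂/∂x − ∂F₁/∂y = 0
∇×F = (-2*x + 18*y*z + 3*y, 2*y + 5, 0)
At (-1, 3, -1): (-43, 11, 0).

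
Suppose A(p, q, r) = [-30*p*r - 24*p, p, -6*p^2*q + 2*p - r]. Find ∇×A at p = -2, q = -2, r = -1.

(-24, 106, 1)

(∇×A)₁ = ∂A₃/∂q − ∂A₂/∂r = -6*p^2
(∇×A)₂ = ∂A₁/∂r − ∂A₃/∂p = 12*p*q - 30*p - 2
(∇×A)₃ = ∂A₂/∂p − ∂A₁/∂q = 1
∇×A = (-6*p^2, 12*p*q - 30*p - 2, 1)
At (-2, -2, -1): (-24, 106, 1).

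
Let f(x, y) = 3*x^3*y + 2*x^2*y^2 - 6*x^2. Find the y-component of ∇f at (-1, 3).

9

(∇f)_2 = ∂f/∂y = 3*x^3 + 4*x^2*y
At (-1, 3): 9.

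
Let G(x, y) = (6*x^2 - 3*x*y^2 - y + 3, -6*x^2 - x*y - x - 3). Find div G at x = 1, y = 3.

∂G₁/∂x = 12*x - 3*y^2
∂G₂/∂y = -x
∇·G = 11*x - 3*y^2
At (1, 3): -16.

-16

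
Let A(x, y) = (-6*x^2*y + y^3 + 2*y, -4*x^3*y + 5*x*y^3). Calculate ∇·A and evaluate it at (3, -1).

∂A₁/∂x = -12*x*y
∂A₂/∂y = -4*x^3 + 15*x*y^2
∇·A = -4*x^3 + 15*x*y^2 - 12*x*y
At (3, -1): -27.

-27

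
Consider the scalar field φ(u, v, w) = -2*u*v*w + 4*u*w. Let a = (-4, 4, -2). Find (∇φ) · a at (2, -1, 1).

-64

∂φ/∂u = -2*v*w + 4*w
∂φ/∂v = -2*u*w
∂φ/∂w = -2*u*v + 4*u
∇φ at (2, -1, 1) = (6, -4, 12)
∇φ · a = (6)(-4) + (-4)(4) + (12)(-2) = -64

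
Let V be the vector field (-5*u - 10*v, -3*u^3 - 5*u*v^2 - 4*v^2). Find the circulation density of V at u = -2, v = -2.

-46

∂V₂/∂u = -9*u^2 - 5*v^2
∂V₁/∂v = -10
Scalar curl = -9*u^2 - 5*v^2 + 10
At (-2, -2): -46.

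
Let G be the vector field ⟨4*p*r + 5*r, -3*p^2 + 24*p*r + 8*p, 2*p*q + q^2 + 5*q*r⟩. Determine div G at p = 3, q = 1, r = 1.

∂G₁/∂p = 4*r
∂G₂/∂q = 0
∂G₃/∂r = 5*q
∇·G = 5*q + 4*r
At (3, 1, 1): 9.

9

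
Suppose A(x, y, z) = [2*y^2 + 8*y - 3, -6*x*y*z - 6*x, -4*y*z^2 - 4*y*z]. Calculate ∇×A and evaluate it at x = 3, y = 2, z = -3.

(∇×A)₁ = ∂A₃/∂y − ∂A₂/∂z = 6*x*y - 4*z^2 - 4*z
(∇×A)₂ = ∂A₁/∂z − ∂A₃/∂x = 0
(∇×A)₃ = ∂A₂/∂x − ∂A₁/∂y = -6*y*z - 4*y - 14
∇×A = (6*x*y - 4*z^2 - 4*z, 0, -6*y*z - 4*y - 14)
At (3, 2, -3): (12, 0, 14).

(12, 0, 14)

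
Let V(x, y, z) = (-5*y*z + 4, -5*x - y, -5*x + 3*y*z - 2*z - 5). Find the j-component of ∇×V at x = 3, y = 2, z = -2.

(∇×V)_2 = ∂V₁/∂z − ∂V₃/∂x
= -5*y − (-5)
= -5*y + 5
At (3, 2, -2): -5.

-5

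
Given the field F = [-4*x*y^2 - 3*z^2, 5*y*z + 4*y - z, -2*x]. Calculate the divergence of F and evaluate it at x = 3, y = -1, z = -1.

∂F₁/∂x = -4*y^2
∂F₂/∂y = 5*z + 4
∂F₃/∂z = 0
∇·F = -4*y^2 + 5*z + 4
At (3, -1, -1): -5.

-5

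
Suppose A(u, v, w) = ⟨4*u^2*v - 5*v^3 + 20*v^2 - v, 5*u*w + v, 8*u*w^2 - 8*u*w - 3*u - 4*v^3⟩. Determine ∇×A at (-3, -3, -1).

(-93, -13, 215)

(∇×A)₁ = ∂A₃/∂v − ∂A₂/∂w = -5*u - 12*v^2
(∇×A)₂ = ∂A₁/∂w − ∂A₃/∂u = -8*w^2 + 8*w + 3
(∇×A)₃ = ∂A₂/∂u − ∂A₁/∂v = -4*u^2 + 15*v^2 - 40*v + 5*w + 1
∇×A = (-5*u - 12*v^2, -8*w^2 + 8*w + 3, -4*u^2 + 15*v^2 - 40*v + 5*w + 1)
At (-3, -3, -1): (-93, -13, 215).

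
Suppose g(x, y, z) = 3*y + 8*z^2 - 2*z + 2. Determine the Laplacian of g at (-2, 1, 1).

∂²g/∂x² = 0
∂²g/∂y² = 0
∂²g/∂z² = 16
∇²g = 16
At (-2, 1, 1): 16.

16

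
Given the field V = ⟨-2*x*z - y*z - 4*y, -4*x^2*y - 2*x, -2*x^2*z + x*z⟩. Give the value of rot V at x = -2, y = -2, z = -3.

(0, 33, -33)

(∇×V)₁ = ∂V₃/∂y − ∂V₂/∂z = 0
(∇×V)₂ = ∂V₁/∂z − ∂V₃/∂x = 4*x*z - 2*x - y - z
(∇×V)₃ = ∂V₂/∂x − ∂V₁/∂y = -8*x*y + z + 2
∇×V = (0, 4*x*z - 2*x - y - z, -8*x*y + z + 2)
At (-2, -2, -3): (0, 33, -33).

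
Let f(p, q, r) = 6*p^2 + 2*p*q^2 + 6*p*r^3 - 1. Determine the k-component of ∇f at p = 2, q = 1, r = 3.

324

(∇f)_3 = ∂f/∂r = 18*p*r^2
At (2, 1, 3): 324.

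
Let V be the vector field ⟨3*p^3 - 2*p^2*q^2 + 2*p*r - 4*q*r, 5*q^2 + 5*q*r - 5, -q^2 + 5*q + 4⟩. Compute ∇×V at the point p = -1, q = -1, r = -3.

(∇×V)₁ = ∂V₃/∂q − ∂V₂/∂r = -7*q + 5
(∇×V)₂ = ∂V₁/∂r − ∂V₃/∂p = 2*p - 4*q
(∇×V)₃ = ∂V₂/∂p − ∂V₁/∂q = 4*p^2*q + 4*r
∇×V = (-7*q + 5, 2*p - 4*q, 4*p^2*q + 4*r)
At (-1, -1, -3): (12, 2, -16).

(12, 2, -16)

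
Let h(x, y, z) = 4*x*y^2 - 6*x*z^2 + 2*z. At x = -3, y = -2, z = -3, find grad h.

∂h/∂x = 4*y^2 - 6*z^2
∂h/∂y = 8*x*y
∂h/∂z = -12*x*z + 2
∇h = (4*y^2 - 6*z^2, 8*x*y, -12*x*z + 2)
At (-3, -2, -3): (-38, 48, -106).

(-38, 48, -106)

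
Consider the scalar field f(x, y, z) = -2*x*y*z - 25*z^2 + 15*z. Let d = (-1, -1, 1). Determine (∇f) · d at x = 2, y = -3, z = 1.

-25

∂f/∂x = -2*y*z
∂f/∂y = -2*x*z
∂f/∂z = -2*x*y - 50*z + 15
∇f at (2, -3, 1) = (6, -4, -23)
∇f · d = (6)(-1) + (-4)(-1) + (-23)(1) = -25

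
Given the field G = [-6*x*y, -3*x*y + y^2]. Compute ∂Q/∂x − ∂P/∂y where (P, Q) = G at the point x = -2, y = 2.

∂G₂/∂x = -3*y
∂G₁/∂y = -6*x
Scalar curl = 6*x - 3*y
At (-2, 2): -18.

-18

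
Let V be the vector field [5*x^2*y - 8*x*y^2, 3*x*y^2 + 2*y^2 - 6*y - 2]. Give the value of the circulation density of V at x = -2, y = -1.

15

∂V₂/∂x = 3*y^2
∂V₁/∂y = 5*x^2 - 16*x*y
Scalar curl = -5*x^2 + 16*x*y + 3*y^2
At (-2, -1): 15.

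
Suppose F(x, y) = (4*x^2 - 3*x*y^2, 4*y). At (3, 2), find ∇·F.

16

∂F₁/∂x = 8*x - 3*y^2
∂F₂/∂y = 4
∇·F = 8*x - 3*y^2 + 4
At (3, 2): 16.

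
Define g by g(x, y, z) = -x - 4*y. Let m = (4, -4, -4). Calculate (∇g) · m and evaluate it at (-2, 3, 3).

12

∂g/∂x = -1
∂g/∂y = -4
∂g/∂z = 0
∇g at (-2, 3, 3) = (-1, -4, 0)
∇g · m = (-1)(4) + (-4)(-4) + (0)(-4) = 12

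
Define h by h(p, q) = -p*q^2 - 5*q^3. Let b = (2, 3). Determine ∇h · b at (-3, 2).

-152

∂h/∂p = -q^2
∂h/∂q = -2*p*q - 15*q^2
∇h at (-3, 2) = (-4, -48)
∇h · b = (-4)(2) + (-48)(3) = -152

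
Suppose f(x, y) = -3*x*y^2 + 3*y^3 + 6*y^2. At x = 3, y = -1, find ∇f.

(-3, 15)

∂f/∂x = -3*y^2
∂f/∂y = -6*x*y + 9*y^2 + 12*y
∇f = (-3*y^2, -6*x*y + 9*y^2 + 12*y)
At (3, -1): (-3, 15).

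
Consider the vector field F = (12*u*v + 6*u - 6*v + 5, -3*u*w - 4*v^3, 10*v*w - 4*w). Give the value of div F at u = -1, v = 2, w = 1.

∂F₁/∂u = 12*v + 6
∂F₂/∂v = -12*v^2
∂F₃/∂w = 10*v - 4
∇·F = -12*v^2 + 22*v + 2
At (-1, 2, 1): -2.

-2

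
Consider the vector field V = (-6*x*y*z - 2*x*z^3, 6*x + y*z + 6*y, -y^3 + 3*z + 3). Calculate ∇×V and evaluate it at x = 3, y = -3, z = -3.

(∇×V)₁ = ∂V₃/∂y − ∂V₂/∂z = -3*y^2 - y
(∇×V)₂ = ∂V₁/∂z − ∂V₃/∂x = -6*x*y - 6*x*z^2
(∇×V)₃ = ∂V₂/∂x − ∂V₁/∂y = 6*x*z + 6
∇×V = (-3*y^2 - y, -6*x*y - 6*x*z^2, 6*x*z + 6)
At (3, -3, -3): (-24, -108, -48).

(-24, -108, -48)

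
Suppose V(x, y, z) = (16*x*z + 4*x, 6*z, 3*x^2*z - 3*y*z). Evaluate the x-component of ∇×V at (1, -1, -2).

(∇×V)_1 = ∂V₃/∂y − ∂V₂/∂z
= -3*z − (6)
= -3*z - 6
At (1, -1, -2): 0.

0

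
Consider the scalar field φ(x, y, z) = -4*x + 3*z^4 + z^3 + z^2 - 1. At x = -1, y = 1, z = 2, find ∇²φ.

158

∂²φ/∂x² = 0
∂²φ/∂y² = 0
∂²φ/∂z² = 2*(18*z^2 + 3*z + 1)
∇²φ = 36*z^2 + 6*z + 2
At (-1, 1, 2): 158.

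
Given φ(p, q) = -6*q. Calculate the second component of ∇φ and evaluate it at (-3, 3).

-6

(∇φ)_2 = ∂φ/∂q = -6
At (-3, 3): -6.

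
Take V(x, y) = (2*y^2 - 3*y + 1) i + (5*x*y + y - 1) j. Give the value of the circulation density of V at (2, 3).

∂V₂/∂x = 5*y
∂V₁/∂y = 4*y - 3
Scalar curl = y + 3
At (2, 3): 6.

6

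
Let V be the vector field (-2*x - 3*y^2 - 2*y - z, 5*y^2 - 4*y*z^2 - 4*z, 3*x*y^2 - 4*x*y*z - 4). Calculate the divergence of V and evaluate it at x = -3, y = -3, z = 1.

∂V₁/∂x = -2
∂V₂/∂y = 10*y - 4*z^2
∂V₃/∂z = -4*x*y
∇·V = -4*x*y + 10*y - 4*z^2 - 2
At (-3, -3, 1): -72.

-72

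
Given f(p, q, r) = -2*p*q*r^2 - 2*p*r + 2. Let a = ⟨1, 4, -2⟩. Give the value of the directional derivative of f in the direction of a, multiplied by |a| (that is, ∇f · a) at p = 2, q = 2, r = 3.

-82

∂f/∂p = -2*q*r^2 - 2*r
∂f/∂q = -2*p*r^2
∂f/∂r = -4*p*q*r - 2*p
∇f at (2, 2, 3) = (-42, -36, -52)
∇f · a = (-42)(1) + (-36)(4) + (-52)(-2) = -82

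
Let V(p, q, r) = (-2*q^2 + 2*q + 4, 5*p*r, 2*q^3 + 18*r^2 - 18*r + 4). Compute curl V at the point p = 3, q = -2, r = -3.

(9, 0, -25)

(∇×V)₁ = ∂V₃/∂q − ∂V₂/∂r = -5*p + 6*q^2
(∇×V)₂ = ∂V₁/∂r − ∂V₃/∂p = 0
(∇×V)₃ = ∂V₂/∂p − ∂V₁/∂q = 4*q + 5*r - 2
∇×V = (-5*p + 6*q^2, 0, 4*q + 5*r - 2)
At (3, -2, -3): (9, 0, -25).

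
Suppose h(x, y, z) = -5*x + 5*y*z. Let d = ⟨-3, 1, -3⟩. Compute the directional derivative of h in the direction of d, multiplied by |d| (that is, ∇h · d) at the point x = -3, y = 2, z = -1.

-20

∂h/∂x = -5
∂h/∂y = 5*z
∂h/∂z = 5*y
∇h at (-3, 2, -1) = (-5, -5, 10)
∇h · d = (-5)(-3) + (-5)(1) + (10)(-3) = -20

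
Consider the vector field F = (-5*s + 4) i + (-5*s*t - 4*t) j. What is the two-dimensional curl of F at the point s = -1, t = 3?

∂F₂/∂s = -5*t
∂F₁/∂t = 0
Scalar curl = -5*t
At (-1, 3): -15.

-15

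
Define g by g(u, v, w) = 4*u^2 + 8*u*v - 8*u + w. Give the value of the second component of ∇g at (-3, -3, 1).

(∇g)_2 = ∂g/∂v = 8*u
At (-3, -3, 1): -24.

-24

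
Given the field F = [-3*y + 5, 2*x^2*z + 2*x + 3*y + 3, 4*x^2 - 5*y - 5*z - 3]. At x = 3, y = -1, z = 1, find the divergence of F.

∂F₁/∂x = 0
∂F₂/∂y = 3
∂F₃/∂z = -5
∇·F = -2
At (3, -1, 1): -2.

-2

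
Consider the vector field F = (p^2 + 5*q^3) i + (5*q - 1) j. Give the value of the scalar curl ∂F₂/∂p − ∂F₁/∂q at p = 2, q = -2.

-60

∂F₂/∂p = 0
∂F₁/∂q = 15*q^2
Scalar curl = -15*q^2
At (2, -2): -60.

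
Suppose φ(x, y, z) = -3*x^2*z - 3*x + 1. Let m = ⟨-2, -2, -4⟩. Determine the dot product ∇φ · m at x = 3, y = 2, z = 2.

∂φ/∂x = -6*x*z - 3
∂φ/∂y = 0
∂φ/∂z = -3*x^2
∇φ at (3, 2, 2) = (-39, 0, -27)
∇φ · m = (-39)(-2) + (0)(-2) + (-27)(-4) = 186

186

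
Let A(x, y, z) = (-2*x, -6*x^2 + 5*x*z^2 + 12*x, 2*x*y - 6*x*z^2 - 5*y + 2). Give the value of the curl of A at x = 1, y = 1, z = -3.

(∇×A)₁ = ∂A₃/∂y − ∂A₂/∂z = -10*x*z + 2*x - 5
(∇×A)₂ = ∂A₁/∂z − ∂A₃/∂x = -2*y + 6*z^2
(∇×A)₃ = ∂A₂/∂x − ∂A₁/∂y = -12*x + 5*z^2 + 12
∇×A = (-10*x*z + 2*x - 5, -2*y + 6*z^2, -12*x + 5*z^2 + 12)
At (1, 1, -3): (27, 52, 45).

(27, 52, 45)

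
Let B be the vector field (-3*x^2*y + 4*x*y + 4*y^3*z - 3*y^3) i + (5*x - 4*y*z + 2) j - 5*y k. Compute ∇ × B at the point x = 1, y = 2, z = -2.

(3, 32, 136)

(∇×B)₁ = ∂B₃/∂y − ∂B₂/∂z = 4*y - 5
(∇×B)₂ = ∂B₁/∂z − ∂B₃/∂x = 4*y^3
(∇×B)₃ = ∂B₂/∂x − ∂B₁/∂y = 3*x^2 - 4*x - 12*y^2*z + 9*y^2 + 5
∇×B = (4*y - 5, 4*y^3, 3*x^2 - 4*x - 12*y^2*z + 9*y^2 + 5)
At (1, 2, -2): (3, 32, 136).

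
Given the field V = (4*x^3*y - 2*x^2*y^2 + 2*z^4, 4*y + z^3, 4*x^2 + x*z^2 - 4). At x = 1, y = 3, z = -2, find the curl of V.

(-12, -76, 8)

(∇×V)₁ = ∂V₃/∂y − ∂V₂/∂z = -3*z^2
(∇×V)₂ = ∂V₁/∂z − ∂V₃/∂x = -8*x + 8*z^3 - z^2
(∇×V)₃ = ∂V₂/∂x − ∂V₁/∂y = -4*x^3 + 4*x^2*y
∇×V = (-3*z^2, -8*x + 8*z^3 - z^2, -4*x^3 + 4*x^2*y)
At (1, 3, -2): (-12, -76, 8).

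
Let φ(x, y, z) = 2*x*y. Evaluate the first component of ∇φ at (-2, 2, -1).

4

(∇φ)_1 = ∂φ/∂x = 2*y
At (-2, 2, -1): 4.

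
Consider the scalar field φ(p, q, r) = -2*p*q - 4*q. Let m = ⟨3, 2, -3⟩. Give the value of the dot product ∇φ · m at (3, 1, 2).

∂φ/∂p = -2*q
∂φ/∂q = -2*p - 4
∂φ/∂r = 0
∇φ at (3, 1, 2) = (-2, -10, 0)
∇φ · m = (-2)(3) + (-10)(2) + (0)(-3) = -26

-26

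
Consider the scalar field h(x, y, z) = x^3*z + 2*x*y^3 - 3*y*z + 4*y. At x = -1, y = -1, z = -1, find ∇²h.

∂²h/∂x² = 6*x*z
∂²h/∂y² = 12*x*y
∂²h/∂z² = 0
∇²h = 12*x*y + 6*x*z
At (-1, -1, -1): 18.

18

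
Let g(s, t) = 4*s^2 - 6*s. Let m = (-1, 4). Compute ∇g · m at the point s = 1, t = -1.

-2

∂g/∂s = 8*s - 6
∂g/∂t = 0
∇g at (1, -1) = (2, 0)
∇g · m = (2)(-1) + (0)(4) = -2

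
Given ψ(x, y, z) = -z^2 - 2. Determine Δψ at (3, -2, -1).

-2

∂²ψ/∂x² = 0
∂²ψ/∂y² = 0
∂²ψ/∂z² = -2
∇²ψ = -2
At (3, -2, -1): -2.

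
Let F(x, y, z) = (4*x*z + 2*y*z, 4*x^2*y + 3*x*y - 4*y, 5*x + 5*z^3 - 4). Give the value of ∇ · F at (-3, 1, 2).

∂F₁/∂x = 4*z
∂F₂/∂y = 4*x^2 + 3*x - 4
∂F₃/∂z = 15*z^2
∇·F = 4*x^2 + 3*x + 15*z^2 + 4*z - 4
At (-3, 1, 2): 91.

91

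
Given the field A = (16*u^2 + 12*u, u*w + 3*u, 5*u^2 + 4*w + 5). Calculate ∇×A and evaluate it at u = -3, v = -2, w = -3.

(3, 30, 0)

(∇×A)₁ = ∂A₃/∂v − ∂A₂/∂w = -u
(∇×A)₂ = ∂A₁/∂w − ∂A₃/∂u = -10*u
(∇×A)₃ = ∂A₂/∂u − ∂A₁/∂v = w + 3
∇×A = (-u, -10*u, w + 3)
At (-3, -2, -3): (3, 30, 0).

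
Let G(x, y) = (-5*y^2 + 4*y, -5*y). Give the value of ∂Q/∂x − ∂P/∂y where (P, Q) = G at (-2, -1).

-14

∂G₂/∂x = 0
∂G₁/∂y = -10*y + 4
Scalar curl = 10*y - 4
At (-2, -1): -14.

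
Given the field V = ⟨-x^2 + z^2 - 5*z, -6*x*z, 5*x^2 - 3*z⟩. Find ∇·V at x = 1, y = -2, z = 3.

-5

∂V₁/∂x = -2*x
∂V₂/∂y = 0
∂V₃/∂z = -3
∇·V = -2*x - 3
At (1, -2, 3): -5.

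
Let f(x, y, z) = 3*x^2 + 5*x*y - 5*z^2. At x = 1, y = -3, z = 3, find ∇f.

(-9, 5, -30)

∂f/∂x = 6*x + 5*y
∂f/∂y = 5*x
∂f/∂z = -10*z
∇f = (6*x + 5*y, 5*x, -10*z)
At (1, -3, 3): (-9, 5, -30).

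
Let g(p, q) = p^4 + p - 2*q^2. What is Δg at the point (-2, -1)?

44

∂²g/∂p² = 12*p^2
∂²g/∂q² = -4
∇²g = 12*p^2 - 4
At (-2, -1): 44.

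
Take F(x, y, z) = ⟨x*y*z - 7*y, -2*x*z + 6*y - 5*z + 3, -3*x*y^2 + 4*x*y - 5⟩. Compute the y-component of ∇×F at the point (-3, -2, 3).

(∇×F)_2 = ∂F₁/∂z − ∂F₃/∂x
= x*y − (-3*y^2 + 4*y)
= x*y + 3*y^2 - 4*y
At (-3, -2, 3): 26.

26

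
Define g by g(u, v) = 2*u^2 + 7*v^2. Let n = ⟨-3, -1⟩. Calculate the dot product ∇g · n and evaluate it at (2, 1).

-38

∂g/∂u = 4*u
∂g/∂v = 14*v
∇g at (2, 1) = (8, 14)
∇g · n = (8)(-3) + (14)(-1) = -38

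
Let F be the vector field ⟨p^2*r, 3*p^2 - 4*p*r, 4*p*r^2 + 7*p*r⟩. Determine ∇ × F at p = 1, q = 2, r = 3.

(4, -56, -6)

(∇×F)₁ = ∂F₃/∂q − ∂F₂/∂r = 4*p
(∇×F)₂ = ∂F₁/∂r − ∂F₃/∂p = p^2 - 4*r^2 - 7*r
(∇×F)₃ = ∂F₂/∂p − ∂F₁/∂q = 6*p - 4*r
∇×F = (4*p, p^2 - 4*r^2 - 7*r, 6*p - 4*r)
At (1, 2, 3): (4, -56, -6).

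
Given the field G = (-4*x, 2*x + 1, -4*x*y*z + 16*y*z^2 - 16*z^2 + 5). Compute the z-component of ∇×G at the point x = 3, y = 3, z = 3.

2

(∇×G)_3 = ∂G₂/∂x − ∂G₁/∂y
= 2 − (0)
= 2
At (3, 3, 3): 2.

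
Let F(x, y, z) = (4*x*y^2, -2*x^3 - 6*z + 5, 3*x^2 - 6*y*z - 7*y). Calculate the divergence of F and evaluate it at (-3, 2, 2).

4

∂F₁/∂x = 4*y^2
∂F₂/∂y = 0
∂F₃/∂z = -6*y
∇·F = 4*y^2 - 6*y
At (-3, 2, 2): 4.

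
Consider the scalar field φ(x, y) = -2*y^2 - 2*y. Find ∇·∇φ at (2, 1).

∂²φ/∂x² = 0
∂²φ/∂y² = -4
∇²φ = -4
At (2, 1): -4.

-4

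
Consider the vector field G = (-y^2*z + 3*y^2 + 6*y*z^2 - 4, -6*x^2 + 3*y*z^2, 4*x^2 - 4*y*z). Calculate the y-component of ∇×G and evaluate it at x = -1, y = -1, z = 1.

-5

(∇×G)_2 = ∂G₁/∂z − ∂G₃/∂x
= -y^2 + 12*y*z − (8*x)
= -8*x - y^2 + 12*y*z
At (-1, -1, 1): -5.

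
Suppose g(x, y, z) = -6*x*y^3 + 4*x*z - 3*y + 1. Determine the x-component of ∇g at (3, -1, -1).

(∇g)_1 = ∂g/∂x = -6*y^3 + 4*z
At (3, -1, -1): 2.

2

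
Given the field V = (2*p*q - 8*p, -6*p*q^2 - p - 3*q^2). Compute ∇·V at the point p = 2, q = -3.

76

∂V₁/∂p = 2*q - 8
∂V₂/∂q = -12*p*q - 6*q
∇·V = -12*p*q - 4*q - 8
At (2, -3): 76.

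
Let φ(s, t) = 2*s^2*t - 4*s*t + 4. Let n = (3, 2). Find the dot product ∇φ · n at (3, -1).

∂φ/∂s = 4*s*t - 4*t
∂φ/∂t = 2*s^2 - 4*s
∇φ at (3, -1) = (-8, 6)
∇φ · n = (-8)(3) + (6)(2) = -12

-12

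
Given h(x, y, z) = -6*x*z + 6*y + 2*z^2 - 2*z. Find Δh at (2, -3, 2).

∂²h/∂x² = 0
∂²h/∂y² = 0
∂²h/∂z² = 4
∇²h = 4
At (2, -3, 2): 4.

4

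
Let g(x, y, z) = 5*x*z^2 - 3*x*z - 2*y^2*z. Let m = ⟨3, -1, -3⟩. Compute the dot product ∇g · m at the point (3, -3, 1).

∂g/∂x = 5*z^2 - 3*z
∂g/∂y = -4*y*z
∂g/∂z = 10*x*z - 3*x - 2*y^2
∇g at (3, -3, 1) = (2, 12, 3)
∇g · m = (2)(3) + (12)(-1) + (3)(-3) = -15

-15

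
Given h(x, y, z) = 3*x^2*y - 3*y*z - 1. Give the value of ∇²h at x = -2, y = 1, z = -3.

∂²h/∂x² = 6*y
∂²h/∂y² = 0
∂²h/∂z² = 0
∇²h = 6*y
At (-2, 1, -3): 6.

6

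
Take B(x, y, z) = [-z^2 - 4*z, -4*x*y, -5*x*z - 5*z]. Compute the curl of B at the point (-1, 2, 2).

(∇×B)₁ = ∂B₃/∂y − ∂B₂/∂z = 0
(∇×B)₂ = ∂B₁/∂z − ∂B₃/∂x = 3*z - 4
(∇×B)₃ = ∂B₂/∂x − ∂B₁/∂y = -4*y
∇×B = (0, 3*z - 4, -4*y)
At (-1, 2, 2): (0, 2, -8).

(0, 2, -8)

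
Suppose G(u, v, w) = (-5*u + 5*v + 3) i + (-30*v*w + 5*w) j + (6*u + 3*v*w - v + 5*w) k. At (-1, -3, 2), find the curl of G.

(-90, -6, -5)

(∇×G)₁ = ∂G₃/∂v − ∂G₂/∂w = 30*v + 3*w - 6
(∇×G)₂ = ∂G₁/∂w − ∂G₃/∂u = -6
(∇×G)₃ = ∂G₂/∂u − ∂G₁/∂v = -5
∇×G = (30*v + 3*w - 6, -6, -5)
At (-1, -3, 2): (-90, -6, -5).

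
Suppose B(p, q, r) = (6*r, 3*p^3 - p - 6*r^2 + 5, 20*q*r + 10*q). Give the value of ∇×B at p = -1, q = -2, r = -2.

(-54, 6, 8)

(∇×B)₁ = ∂B₃/∂q − ∂B₂/∂r = 32*r + 10
(∇×B)₂ = ∂B₁/∂r − ∂B₃/∂p = 6
(∇×B)₃ = ∂B₂/∂p − ∂B₁/∂q = 9*p^2 - 1
∇×B = (32*r + 10, 6, 9*p^2 - 1)
At (-1, -2, -2): (-54, 6, 8).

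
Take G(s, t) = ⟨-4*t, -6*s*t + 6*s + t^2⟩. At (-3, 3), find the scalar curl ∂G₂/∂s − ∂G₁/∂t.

∂G₂/∂s = -6*t + 6
∂G₁/∂t = -4
Scalar curl = -6*t + 10
At (-3, 3): -8.

-8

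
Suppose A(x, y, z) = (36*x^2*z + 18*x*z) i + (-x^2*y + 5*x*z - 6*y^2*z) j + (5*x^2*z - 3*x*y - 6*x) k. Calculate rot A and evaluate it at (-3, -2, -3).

(48, 180, -27)

(∇×A)₁ = ∂A₃/∂y − ∂A₂/∂z = -8*x + 6*y^2
(∇×A)₂ = ∂A₁/∂z − ∂A₃/∂x = 36*x^2 - 10*x*z + 18*x + 3*y + 6
(∇×A)₃ = ∂A₂/∂x − ∂A₁/∂y = -2*x*y + 5*z
∇×A = (-8*x + 6*y^2, 36*x^2 - 10*x*z + 18*x + 3*y + 6, -2*x*y + 5*z)
At (-3, -2, -3): (48, 180, -27).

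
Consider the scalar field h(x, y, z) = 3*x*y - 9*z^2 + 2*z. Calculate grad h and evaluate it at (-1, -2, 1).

∂h/∂x = 3*y
∂h/∂y = 3*x
∂h/∂z = -18*z + 2
∇h = (3*y, 3*x, -18*z + 2)
At (-1, -2, 1): (-6, -3, -16).

(-6, -3, -16)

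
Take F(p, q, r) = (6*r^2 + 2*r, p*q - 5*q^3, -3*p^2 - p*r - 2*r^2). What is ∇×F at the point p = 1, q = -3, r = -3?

(∇×F)₁ = ∂F₃/∂q − ∂F₂/∂r = 0
(∇×F)₂ = ∂F₁/∂r − ∂F₃/∂p = 6*p + 13*r + 2
(∇×F)₃ = ∂F₂/∂p − ∂F₁/∂q = q
∇×F = (0, 6*p + 13*r + 2, q)
At (1, -3, -3): (0, -31, -3).

(0, -31, -3)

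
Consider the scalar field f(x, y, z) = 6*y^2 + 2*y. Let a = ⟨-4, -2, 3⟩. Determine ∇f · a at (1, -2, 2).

∂f/∂x = 0
∂f/∂y = 12*y + 2
∂f/∂z = 0
∇f at (1, -2, 2) = (0, -22, 0)
∇f · a = (0)(-4) + (-22)(-2) + (0)(3) = 44

44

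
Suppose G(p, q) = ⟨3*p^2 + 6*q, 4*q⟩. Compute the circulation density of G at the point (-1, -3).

-6

∂G₂/∂p = 0
∂G₁/∂q = 6
Scalar curl = -6
At (-1, -3): -6.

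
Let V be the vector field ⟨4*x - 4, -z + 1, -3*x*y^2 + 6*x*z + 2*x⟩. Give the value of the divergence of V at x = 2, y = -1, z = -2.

16

∂V₁/∂x = 4
∂V₂/∂y = 0
∂V₃/∂z = 6*x
∇·V = 6*x + 4
At (2, -1, -2): 16.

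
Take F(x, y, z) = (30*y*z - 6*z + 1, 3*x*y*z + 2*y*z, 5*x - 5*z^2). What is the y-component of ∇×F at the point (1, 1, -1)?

19

(∇×F)_2 = ∂F₁/∂z − ∂F₃/∂x
= 30*y - 6 − (5)
= 30*y - 11
At (1, 1, -1): 19.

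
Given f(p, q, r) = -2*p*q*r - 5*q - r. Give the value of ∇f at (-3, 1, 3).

∂f/∂p = -2*q*r
∂f/∂q = -2*p*r - 5
∂f/∂r = -2*p*q - 1
∇f = (-2*q*r, -2*p*r - 5, -2*p*q - 1)
At (-3, 1, 3): (-6, 13, 5).

(-6, 13, 5)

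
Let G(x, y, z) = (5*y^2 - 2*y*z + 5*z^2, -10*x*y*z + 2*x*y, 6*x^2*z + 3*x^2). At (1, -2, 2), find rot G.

(-20, -6, 60)

(∇×G)₁ = ∂G₃/∂y − ∂G₂/∂z = 10*x*y
(∇×G)₂ = ∂G₁/∂z − ∂G₃/∂x = -12*x*z - 6*x - 2*y + 10*z
(∇×G)₃ = ∂G₂/∂x − ∂G₁/∂y = -10*y*z - 8*y + 2*z
∇×G = (10*x*y, -12*x*z - 6*x - 2*y + 10*z, -10*y*z - 8*y + 2*z)
At (1, -2, 2): (-20, -6, 60).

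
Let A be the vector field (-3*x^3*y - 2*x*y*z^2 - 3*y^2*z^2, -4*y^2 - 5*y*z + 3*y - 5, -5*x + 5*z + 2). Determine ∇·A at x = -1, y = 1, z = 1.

-16

∂A₁/∂x = -9*x^2*y - 2*y*z^2
∂A₂/∂y = -8*y - 5*z + 3
∂A₃/∂z = 5
∇·A = -9*x^2*y - 2*y*z^2 - 8*y - 5*z + 8
At (-1, 1, 1): -16.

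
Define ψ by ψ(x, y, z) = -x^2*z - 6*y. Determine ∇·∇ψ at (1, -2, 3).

-6

∂²ψ/∂x² = -2*z
∂²ψ/∂y² = 0
∂²ψ/∂z² = 0
∇²ψ = -2*z
At (1, -2, 3): -6.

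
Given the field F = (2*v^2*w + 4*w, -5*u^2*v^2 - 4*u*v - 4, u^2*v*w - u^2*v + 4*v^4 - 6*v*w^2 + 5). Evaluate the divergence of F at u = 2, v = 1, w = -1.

-32

∂F₁/∂u = 0
∂F₂/∂v = -10*u^2*v - 4*u
∂F₃/∂w = u^2*v - 12*v*w
∇·F = -9*u^2*v - 4*u - 12*v*w
At (2, 1, -1): -32.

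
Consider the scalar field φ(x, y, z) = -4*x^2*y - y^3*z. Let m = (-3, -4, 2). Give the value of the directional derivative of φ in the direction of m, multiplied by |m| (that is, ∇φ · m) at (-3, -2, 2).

400

∂φ/∂x = -8*x*y
∂φ/∂y = -4*x^2 - 3*y^2*z
∂φ/∂z = -y^3
∇φ at (-3, -2, 2) = (-48, -60, 8)
∇φ · m = (-48)(-3) + (-60)(-4) + (8)(2) = 400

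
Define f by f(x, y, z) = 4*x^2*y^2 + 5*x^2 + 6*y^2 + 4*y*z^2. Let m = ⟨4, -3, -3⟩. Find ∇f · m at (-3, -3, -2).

∂f/∂x = 8*x*y^2 + 10*x
∂f/∂y = 8*x^2*y + 12*y + 4*z^2
∂f/∂z = 8*y*z
∇f at (-3, -3, -2) = (-246, -236, 48)
∇f · m = (-246)(4) + (-236)(-3) + (48)(-3) = -420

-420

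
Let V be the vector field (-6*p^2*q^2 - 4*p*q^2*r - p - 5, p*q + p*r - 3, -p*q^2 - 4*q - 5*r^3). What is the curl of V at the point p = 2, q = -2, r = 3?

(2, -28, -191)

(∇×V)₁ = ∂V₃/∂q − ∂V₂/∂r = -2*p*q - p - 4
(∇×V)₂ = ∂V₁/∂r − ∂V₃/∂p = -4*p*q^2 + q^2
(∇×V)₃ = ∂V₂/∂p − ∂V₁/∂q = 12*p^2*q + 8*p*q*r + q + r
∇×V = (-2*p*q - p - 4, -4*p*q^2 + q^2, 12*p^2*q + 8*p*q*r + q + r)
At (2, -2, 3): (2, -28, -191).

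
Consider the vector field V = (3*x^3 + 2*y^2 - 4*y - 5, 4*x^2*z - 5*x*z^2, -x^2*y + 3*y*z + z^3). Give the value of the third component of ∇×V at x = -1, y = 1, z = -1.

(∇×V)_3 = ∂V₂/∂x − ∂V₁/∂y
= 8*x*z - 5*z^2 − (4*y - 4)
= 8*x*z - 4*y - 5*z^2 + 4
At (-1, 1, -1): 3.

3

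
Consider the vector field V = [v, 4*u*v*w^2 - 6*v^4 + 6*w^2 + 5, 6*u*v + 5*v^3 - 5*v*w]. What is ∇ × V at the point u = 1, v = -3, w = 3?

(∇×V)₁ = ∂V₃/∂v − ∂V₂/∂w = -8*u*v*w + 6*u + 15*v^2 - 17*w
(∇×V)₂ = ∂V₁/∂w − ∂V₃/∂u = -6*v
(∇×V)₃ = ∂V₂/∂u − ∂V₁/∂v = 4*v*w^2 - 1
∇×V = (-8*u*v*w + 6*u + 15*v^2 - 17*w, -6*v, 4*v*w^2 - 1)
At (1, -3, 3): (162, 18, -109).

(162, 18, -109)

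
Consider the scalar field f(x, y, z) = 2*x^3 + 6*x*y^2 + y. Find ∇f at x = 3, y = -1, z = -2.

∂f/∂x = 6*x^2 + 6*y^2
∂f/∂y = 12*x*y + 1
∂f/∂z = 0
∇f = (6*x^2 + 6*y^2, 12*x*y + 1, 0)
At (3, -1, -2): (60, -35, 0).

(60, -35, 0)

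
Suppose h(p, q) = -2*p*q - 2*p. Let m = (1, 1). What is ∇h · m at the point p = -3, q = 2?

0

∂h/∂p = -2*q - 2
∂h/∂q = -2*p
∇h at (-3, 2) = (-6, 6)
∇h · m = (-6)(1) + (6)(1) = 0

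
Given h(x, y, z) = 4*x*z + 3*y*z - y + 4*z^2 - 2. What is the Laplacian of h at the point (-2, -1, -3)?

8

∂²h/∂x² = 0
∂²h/∂y² = 0
∂²h/∂z² = 8
∇²h = 8
At (-2, -1, -3): 8.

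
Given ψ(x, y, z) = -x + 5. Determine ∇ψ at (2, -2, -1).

∂ψ/∂x = -1
∂ψ/∂y = 0
∂ψ/∂z = 0
∇ψ = (-1, 0, 0)
At (2, -2, -1): (-1, 0, 0).

(-1, 0, 0)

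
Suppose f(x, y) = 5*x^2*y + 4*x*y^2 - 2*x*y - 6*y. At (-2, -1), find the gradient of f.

∂f/∂x = 10*x*y + 4*y^2 - 2*y
∂f/∂y = 5*x^2 + 8*x*y - 2*x - 6
∇f = (10*x*y + 4*y^2 - 2*y, 5*x^2 + 8*x*y - 2*x - 6)
At (-2, -1): (26, 34).

(26, 34)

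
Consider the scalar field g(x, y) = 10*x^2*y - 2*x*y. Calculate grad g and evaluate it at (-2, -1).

(42, 44)

∂g/∂x = 20*x*y - 2*y
∂g/∂y = 10*x^2 - 2*x
∇g = (20*x*y - 2*y, 10*x^2 - 2*x)
At (-2, -1): (42, 44).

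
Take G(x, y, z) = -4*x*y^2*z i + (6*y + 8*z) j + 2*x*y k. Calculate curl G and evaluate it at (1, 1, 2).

(-6, -6, 16)

(∇×G)₁ = ∂G₃/∂y − ∂G₂/∂z = 2*x - 8
(∇×G)₂ = ∂G₁/∂z − ∂G₃/∂x = -4*x*y^2 - 2*y
(∇×G)₃ = ∂G₂/∂x − ∂G₁/∂y = 8*x*y*z
∇×G = (2*x - 8, -4*x*y^2 - 2*y, 8*x*y*z)
At (1, 1, 2): (-6, -6, 16).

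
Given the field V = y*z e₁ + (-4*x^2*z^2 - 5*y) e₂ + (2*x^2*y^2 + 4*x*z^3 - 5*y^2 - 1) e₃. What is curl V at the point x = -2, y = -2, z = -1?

(∇×V)₁ = ∂V₃/∂y − ∂V₂/∂z = 4*x^2*y + 8*x^2*z - 10*y
(∇×V)₂ = ∂V₁/∂z − ∂V₃/∂x = -4*x*y^2 + y - 4*z^3
(∇×V)₃ = ∂V₂/∂x − ∂V₁/∂y = -8*x*z^2 - z
∇×V = (4*x^2*y + 8*x^2*z - 10*y, -4*x*y^2 + y - 4*z^3, -8*x*z^2 - z)
At (-2, -2, -1): (-44, 34, 17).

(-44, 34, 17)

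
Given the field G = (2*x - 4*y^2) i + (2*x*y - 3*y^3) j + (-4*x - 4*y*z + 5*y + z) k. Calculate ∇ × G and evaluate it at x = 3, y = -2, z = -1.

(9, 4, -20)

(∇×G)₁ = ∂G₃/∂y − ∂G₂/∂z = -4*z + 5
(∇×G)₂ = ∂G₁/∂z − ∂G₃/∂x = 4
(∇×G)₃ = ∂G₂/∂x − ∂G₁/∂y = 10*y
∇×G = (-4*z + 5, 4, 10*y)
At (3, -2, -1): (9, 4, -20).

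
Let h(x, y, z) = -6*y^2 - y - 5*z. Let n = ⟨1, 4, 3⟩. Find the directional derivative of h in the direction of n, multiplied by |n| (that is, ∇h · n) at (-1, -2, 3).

∂h/∂x = 0
∂h/∂y = -12*y - 1
∂h/∂z = -5
∇h at (-1, -2, 3) = (0, 23, -5)
∇h · n = (0)(1) + (23)(4) + (-5)(3) = 77

77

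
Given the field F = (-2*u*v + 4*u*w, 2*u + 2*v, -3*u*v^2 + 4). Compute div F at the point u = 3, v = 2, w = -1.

∂F₁/∂u = -2*v + 4*w
∂F₂/∂v = 2
∂F₃/∂w = 0
∇·F = -2*v + 4*w + 2
At (3, 2, -1): -6.

-6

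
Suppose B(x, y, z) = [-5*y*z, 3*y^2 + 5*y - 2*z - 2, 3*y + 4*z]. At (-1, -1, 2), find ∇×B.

(∇×B)₁ = ∂B₃/∂y − ∂B₂/∂z = 5
(∇×B)₂ = ∂B₁/∂z − ∂B₃/∂x = -5*y
(∇×B)₃ = ∂B₂/∂x − ∂B₁/∂y = 5*z
∇×B = (5, -5*y, 5*z)
At (-1, -1, 2): (5, 5, 10).

(5, 5, 10)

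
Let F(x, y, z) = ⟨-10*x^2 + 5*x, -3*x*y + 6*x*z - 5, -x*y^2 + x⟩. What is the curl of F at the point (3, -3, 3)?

(0, 8, 27)

(∇×F)₁ = ∂F₃/∂y − ∂F₂/∂z = -2*x*y - 6*x
(∇×F)₂ = ∂F₁/∂z − ∂F₃/∂x = y^2 - 1
(∇×F)₃ = ∂F₂/∂x − ∂F₁/∂y = -3*y + 6*z
∇×F = (-2*x*y - 6*x, y^2 - 1, -3*y + 6*z)
At (3, -3, 3): (0, 8, 27).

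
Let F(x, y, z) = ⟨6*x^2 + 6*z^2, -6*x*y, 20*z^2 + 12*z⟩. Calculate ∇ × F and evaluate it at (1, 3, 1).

(0, 12, -18)

(∇×F)₁ = ∂F₃/∂y − ∂F₂/∂z = 0
(∇×F)₂ = ∂F₁/∂z − ∂F₃/∂x = 12*z
(∇×F)₃ = ∂F₂/∂x − ∂F₁/∂y = -6*y
∇×F = (0, 12*z, -6*y)
At (1, 3, 1): (0, 12, -18).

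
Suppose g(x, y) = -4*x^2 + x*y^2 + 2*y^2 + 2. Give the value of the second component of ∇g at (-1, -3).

(∇g)_2 = ∂g/∂y = 2*x*y + 4*y
At (-1, -3): -6.

-6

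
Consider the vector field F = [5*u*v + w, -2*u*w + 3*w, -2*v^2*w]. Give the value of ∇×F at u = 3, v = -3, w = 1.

(15, 1, -17)

(∇×F)₁ = ∂F₃/∂v − ∂F₂/∂w = 2*u - 4*v*w - 3
(∇×F)₂ = ∂F₁/∂w − ∂F₃/∂u = 1
(∇×F)₃ = ∂F₂/∂u − ∂F₁/∂v = -5*u - 2*w
∇×F = (2*u - 4*v*w - 3, 1, -5*u - 2*w)
At (3, -3, 1): (15, 1, -17).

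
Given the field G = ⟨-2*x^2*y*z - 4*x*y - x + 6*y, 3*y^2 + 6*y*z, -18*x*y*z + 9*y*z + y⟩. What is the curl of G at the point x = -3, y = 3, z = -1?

(∇×G)₁ = ∂G₃/∂y − ∂G₂/∂z = -18*x*z - 6*y + 9*z + 1
(∇×G)₂ = ∂G₁/∂z − ∂G₃/∂x = -2*x^2*y + 18*y*z
(∇×G)₃ = ∂G₂/∂x − ∂G₁/∂y = 2*x^2*z + 4*x - 6
∇×G = (-18*x*z - 6*y + 9*z + 1, -2*x^2*y + 18*y*z, 2*x^2*z + 4*x - 6)
At (-3, 3, -1): (-80, -108, -36).

(-80, -108, -36)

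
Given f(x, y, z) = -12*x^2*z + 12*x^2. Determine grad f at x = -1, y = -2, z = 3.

(48, 0, -12)

∂f/∂x = -24*x*z + 24*x
∂f/∂y = 0
∂f/∂z = -12*x^2
∇f = (-24*x*z + 24*x, 0, -12*x^2)
At (-1, -2, 3): (48, 0, -12).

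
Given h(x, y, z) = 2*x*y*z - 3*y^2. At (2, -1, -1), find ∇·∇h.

-6

∂²h/∂x² = 0
∂²h/∂y² = -6
∂²h/∂z² = 0
∇²h = -6
At (2, -1, -1): -6.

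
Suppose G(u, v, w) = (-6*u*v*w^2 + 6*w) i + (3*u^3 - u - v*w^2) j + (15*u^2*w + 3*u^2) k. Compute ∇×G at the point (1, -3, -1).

(6, -6, 14)

(∇×G)₁ = ∂G₃/∂v − ∂G₂/∂w = 2*v*w
(∇×G)₂ = ∂G₁/∂w − ∂G₃/∂u = -12*u*v*w - 30*u*w - 6*u + 6
(∇×G)₃ = ∂G₂/∂u − ∂G₁/∂v = 9*u^2 + 6*u*w^2 - 1
∇×G = (2*v*w, -12*u*v*w - 30*u*w - 6*u + 6, 9*u^2 + 6*u*w^2 - 1)
At (1, -3, -1): (6, -6, 14).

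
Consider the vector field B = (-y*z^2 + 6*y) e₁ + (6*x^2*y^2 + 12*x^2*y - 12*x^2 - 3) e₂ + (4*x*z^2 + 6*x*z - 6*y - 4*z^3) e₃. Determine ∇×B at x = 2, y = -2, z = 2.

(∇×B)₁ = ∂B₃/∂y − ∂B₂/∂z = -6
(∇×B)₂ = ∂B₁/∂z − ∂B₃/∂x = -2*y*z - 4*z^2 - 6*z
(∇×B)₃ = ∂B₂/∂x − ∂B₁/∂y = 12*x*y^2 + 24*x*y - 24*x + z^2 - 6
∇×B = (-6, -2*y*z - 4*z^2 - 6*z, 12*x*y^2 + 24*x*y - 24*x + z^2 - 6)
At (2, -2, 2): (-6, -20, -50).

(-6, -20, -50)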